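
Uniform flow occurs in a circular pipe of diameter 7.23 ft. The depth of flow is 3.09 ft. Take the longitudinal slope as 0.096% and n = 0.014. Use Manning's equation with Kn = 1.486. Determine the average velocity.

V = 4.55 ft/s

For a circular section of diameter D = 7.23 ft at depth y = 3.09 ft, the central angle is θ = 2 arccos(1 − 2y/D) = 2.85 rad. Then A = (D²/8)(θ − sin θ) = 16.75 ft² and P = Dθ/2 = 10.3 ft.
Hydraulic radius R = A/P = 16.75/10.3 = 1.625 ft.
From Manning's equation, V = (1.486/n) R^(2/3) S^(1/2) = (1.486/0.014) × 1.625^(2/3) × 0.00096^(1/2) = 4.55 ft/s.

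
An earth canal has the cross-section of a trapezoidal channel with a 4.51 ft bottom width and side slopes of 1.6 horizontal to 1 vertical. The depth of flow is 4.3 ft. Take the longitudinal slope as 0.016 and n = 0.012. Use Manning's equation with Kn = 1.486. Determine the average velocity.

With bottom width b = 4.51 ft and side slope z = 1.6: A = (b + zy)y = (4.51 + 1.6×4.3)×4.3 = 48.98 ft²; P = b + 2y√(1+z²) = 4.51 + 2×4.3×1.887 = 20.74 ft.
Hydraulic radius R = A/P = 48.98/20.74 = 2.362 ft.
From Manning's equation, V = (1.486/n) R^(2/3) S^(1/2) = (1.486/0.012) × 2.362^(2/3) × 0.016^(1/2) = 27.8 ft/s.

V = 27.8 ft/s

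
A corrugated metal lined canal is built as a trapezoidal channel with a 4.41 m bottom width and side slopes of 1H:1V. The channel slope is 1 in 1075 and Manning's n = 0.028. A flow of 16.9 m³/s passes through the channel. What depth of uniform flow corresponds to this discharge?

Manning's equation rearranged: A R^(2/3) = nQ / (1·√S) = 0.028 × 16.9 / (√0.0009302) = 15.51.
Try y = 2.36 m: A R^(2/3) = 20.39 — too large.
Try y = 1.71 m: A R^(2/3) = 11.37 — too small.
Try y = 2.03 m: A R^(2/3) = 15.47 — matches.

y_n = 2.03 m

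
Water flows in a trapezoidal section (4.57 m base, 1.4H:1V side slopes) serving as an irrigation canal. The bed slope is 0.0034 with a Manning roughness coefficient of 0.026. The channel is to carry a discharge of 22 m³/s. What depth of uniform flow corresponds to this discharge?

y_n = 1.47 m

Manning's equation rearranged: A R^(2/3) = nQ / (1·√S) = 0.026 × 22 / (√0.0034) = 9.81.
Try y = 1.1 m: A R^(2/3) = 5.813 — too small.
Try y = 1.47 m: A R^(2/3) = 9.821 — ≈ 9.81.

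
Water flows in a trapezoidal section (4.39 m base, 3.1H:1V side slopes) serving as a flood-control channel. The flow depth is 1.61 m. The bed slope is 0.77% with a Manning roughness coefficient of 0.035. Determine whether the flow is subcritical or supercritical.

With bottom width b = 4.39 m and side slope z = 3.1: A = (b + zy)y = (4.39 + 3.1×1.61)×1.61 = 15.1 m²; P = b + 2y√(1+z²) = 4.39 + 2×1.61×3.257 = 14.88 m.
Hydraulic radius R = A/P = 15.1/14.88 = 1.015 m.
V = (1/n) R^(2/3) √S = (1/0.035) × 1.015^(2/3) × √0.0077 = 2.532 m/s. Hydraulic depth D_h = A/T = 15.1/14.37 = 1.051 m.
Froude number Fr = V/√(g·D_h) = 2.532/√(9.81×1.051) = 0.789, which is less than 1, so the flow is subcritical.

subcritical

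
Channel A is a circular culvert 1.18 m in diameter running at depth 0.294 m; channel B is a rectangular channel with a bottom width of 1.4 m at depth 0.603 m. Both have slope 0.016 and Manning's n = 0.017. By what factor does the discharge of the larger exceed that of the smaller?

Channel A: For a circular section of diameter D = 1.18 m at depth y = 0.294 m, the central angle is θ = 2 arccos(1 − 2y/D) = 2.09 rad. Then A = (D²/8)(θ − sin θ) = 0.2128 m² and P = Dθ/2 = 1.233 m. Hydraulic radius R = A/P = 0.2128/1.233 = 0.1725 m. Q_A = (1/0.017)·0.2128·0.1725^(2/3)·√0.016 = 0.4906 m³/s.
Channel B: Flow area A = b·y = 1.4 × 0.603 = 0.8442 m². Wetted perimeter P = b + 2y = 1.4 + 2×0.603 = 2.606 m. Hydraulic radius R = A/P = 0.8442/2.606 = 0.3239 m. Q_B = (1/0.017)·0.8442·0.3239^(2/3)·√0.016 = 2.963 m³/s.
The larger discharge is 2.963 m³/s and the smaller is 0.4906 m³/s; the ratio is 6.04.

6.04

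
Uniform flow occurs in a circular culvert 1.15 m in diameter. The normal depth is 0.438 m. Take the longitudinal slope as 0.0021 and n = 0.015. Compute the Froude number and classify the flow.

For a circular section of diameter D = 1.15 m at depth y = 0.438 m, the central angle is θ = 2 arccos(1 − 2y/D) = 2.66 rad. Then A = (D²/8)(θ − sin θ) = 0.3633 m² and P = Dθ/2 = 1.53 m.
Hydraulic radius R = A/P = 0.3633/1.53 = 0.2375 m.
V = (1/n) R^(2/3) √S = (1/0.015) × 0.2375^(2/3) × √0.0021 = 1.172 m/s. Hydraulic depth D_h = A/T = 0.3633/1.117 = 0.3253 m.
Froude number Fr = V/√(g·D_h) = 1.172/√(9.81×0.3253) = 0.656, which is less than 1, so the flow is subcritical.

subcritical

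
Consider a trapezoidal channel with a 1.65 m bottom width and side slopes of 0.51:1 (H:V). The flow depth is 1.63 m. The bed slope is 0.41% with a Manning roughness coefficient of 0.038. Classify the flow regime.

With bottom width b = 1.65 m and side slope z = 0.51: A = (b + zy)y = (1.65 + 0.51×1.63)×1.63 = 4.045 m²; P = b + 2y√(1+z²) = 1.65 + 2×1.63×1.123 = 5.309 m.
Hydraulic radius R = A/P = 4.045/5.309 = 0.7618 m.
V = (1/n) R^(2/3) √S = (1/0.038) × 0.7618^(2/3) × √0.0041 = 1.405 m/s. Hydraulic depth D_h = A/T = 4.045/3.313 = 1.221 m.
Froude number Fr = V/√(g·D_h) = 1.405/√(9.81×1.221) = 0.406, which is less than 1, so the flow is subcritical.

subcritical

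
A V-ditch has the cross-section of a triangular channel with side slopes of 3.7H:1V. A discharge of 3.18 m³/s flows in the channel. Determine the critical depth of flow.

At critical depth, Q² T / (g A³) = 1, i.e. A³/T = Q²/g = 3.18²/9.81 = 1.031.
Try y = 0.498 m: A³/T = 0.2097 — short.
Try y = 0.742 m: A³/T = 1.54 — over.
Try y = 0.685 m: A³/T = 1.032 — close enough.

y_c = 0.685 m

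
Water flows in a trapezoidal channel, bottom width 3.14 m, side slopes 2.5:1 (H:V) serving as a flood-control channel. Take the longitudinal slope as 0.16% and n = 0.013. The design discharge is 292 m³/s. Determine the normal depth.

y_n = 4.15 m

Manning's equation rearranged: A R^(2/3) = nQ / (1·√S) = 0.013 × 292 / (√0.0016) = 94.9.
Try y = 2.94 m: A R^(2/3) = 42.64 — low.
Try y = 5.27 m: A R^(2/3) = 167.9 — high.
Try y = 4.15 m: A R^(2/3) = 94.89 — close enough.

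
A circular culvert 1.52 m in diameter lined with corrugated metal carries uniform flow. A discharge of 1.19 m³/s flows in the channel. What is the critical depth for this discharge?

At critical depth, Q² T / (g A³) = 1, i.e. A³/T = Q²/g = 1.19²/9.81 = 0.1444.
At y = 0.421 m: A³/T = 0.05053 — short.
At y = 0.552 m: A³/T = 0.1442 — matches.

y_c = 0.552 m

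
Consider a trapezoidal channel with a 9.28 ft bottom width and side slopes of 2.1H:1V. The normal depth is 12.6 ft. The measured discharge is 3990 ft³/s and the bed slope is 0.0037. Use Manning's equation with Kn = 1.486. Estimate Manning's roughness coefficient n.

n = 0.036

With bottom width b = 9.28 ft and side slope z = 2.1: A = (b + zy)y = (9.28 + 2.1×12.6)×12.6 = 450.3 ft²; P = b + 2y√(1+z²) = 9.28 + 2×12.6×2.326 = 67.89 ft.
Hydraulic radius R = A/P = 450.3/67.89 = 6.633 ft.
Rearranging Manning's equation: n = (1.486/Q) A R^(2/3) S^(1/2) = (1.486/3990) × 450.3 × 6.633^(2/3) × √0.0037 = 0.036.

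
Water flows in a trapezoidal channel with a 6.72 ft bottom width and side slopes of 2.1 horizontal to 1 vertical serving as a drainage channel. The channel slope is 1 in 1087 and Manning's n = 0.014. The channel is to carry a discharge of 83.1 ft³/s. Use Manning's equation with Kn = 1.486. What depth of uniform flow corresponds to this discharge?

y_n = 1.96 ft

Manning's equation rearranged: A R^(2/3) = nQ / (1.486·√S) = 0.014 × 83.1 / (1.486 × √0.00092) = 25.81.
At y = 1.73 ft: A R^(2/3) = 20.37 — low.
At y = 2.49 ft: A R^(2/3) = 41.13 — high.
At y = 1.96 ft: A R^(2/3) = 25.83 — matches.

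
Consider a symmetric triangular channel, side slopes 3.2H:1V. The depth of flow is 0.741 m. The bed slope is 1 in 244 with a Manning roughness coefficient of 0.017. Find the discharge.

For a triangular section with side slope z = 3.2: A = zy² = 3.2×0.741² = 1.757 m²; P = 2y√(1+z²) = 2×0.741×3.353 = 4.969 m.
Hydraulic radius R = A/P = 1.757/4.969 = 0.3536 m.
Manning's equation: Q = (1/n) A R^(2/3) S^(1/2) = (1/0.017) × 1.757 × 0.3536^(2/3) × 0.004098^(1/2) = 3.31 m³/s.

Q = 3.31 m³/s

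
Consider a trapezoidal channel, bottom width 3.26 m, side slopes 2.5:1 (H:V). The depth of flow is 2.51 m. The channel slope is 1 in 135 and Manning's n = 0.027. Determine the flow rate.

With bottom width b = 3.26 m and side slope z = 2.5: A = (b + zy)y = (3.26 + 2.5×2.51)×2.51 = 23.93 m²; P = b + 2y√(1+z²) = 3.26 + 2×2.51×2.693 = 16.78 m.
Hydraulic radius R = A/P = 23.93/16.78 = 1.427 m.
Manning's equation: Q = (1/n) A R^(2/3) S^(1/2) = (1/0.027) × 23.93 × 1.427^(2/3) × 0.007407^(1/2) = 96.7 m³/s.

Q = 96.7 m³/s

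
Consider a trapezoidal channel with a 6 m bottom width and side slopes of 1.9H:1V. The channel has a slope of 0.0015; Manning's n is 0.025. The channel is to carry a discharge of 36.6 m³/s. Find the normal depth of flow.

Manning's equation rearranged: A R^(2/3) = nQ / (1·√S) = 0.025 × 36.6 / (√0.0015) = 23.63.
Trying y = 1.53 m: A R^(2/3) = 14.38 — low.
Trying y = 2.5 m: A R^(2/3) = 36.85 — high.
Trying y = 1.99 m: A R^(2/3) = 23.64 — close enough.

y_n = 1.99 m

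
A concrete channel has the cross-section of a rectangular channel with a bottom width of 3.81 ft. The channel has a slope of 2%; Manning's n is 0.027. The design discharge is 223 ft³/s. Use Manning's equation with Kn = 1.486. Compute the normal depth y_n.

y_n = 5.9 ft

Manning's equation rearranged: A R^(2/3) = nQ / (1.486·√S) = 0.027 × 223 / (1.486 × √0.02) = 28.65.
Trying y = 6.77 ft: A R^(2/3) = 33.6 — over.
Trying y = 4.42 ft: A R^(2/3) = 20.38 — short.
Trying y = 5.9 ft: A R^(2/3) = 28.67 — matches.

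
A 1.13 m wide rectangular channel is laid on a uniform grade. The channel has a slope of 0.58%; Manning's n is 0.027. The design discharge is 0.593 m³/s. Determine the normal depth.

y_n = 0.463 m

Manning's equation rearranged: A R^(2/3) = nQ / (1·√S) = 0.027 × 0.593 / (√0.0058) = 0.2102.
Trying y = 0.55 m: A R^(2/3) = 0.2652 — over.
Trying y = 0.463 m: A R^(2/3) = 0.2101 — matches.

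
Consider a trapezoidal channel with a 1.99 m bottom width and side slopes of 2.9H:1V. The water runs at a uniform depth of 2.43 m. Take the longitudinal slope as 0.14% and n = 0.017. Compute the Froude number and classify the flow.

subcritical

With bottom width b = 1.99 m and side slope z = 2.9: A = (b + zy)y = (1.99 + 2.9×2.43)×2.43 = 21.96 m²; P = b + 2y√(1+z²) = 1.99 + 2×2.43×3.068 = 16.9 m.
Hydraulic radius R = A/P = 21.96/16.9 = 1.3 m.
V = (1/n) R^(2/3) √S = (1/0.017) × 1.3^(2/3) × √0.0014 = 2.621 m/s. Hydraulic depth D_h = A/T = 21.96/16.08 = 1.365 m.
Froude number Fr = V/√(g·D_h) = 2.621/√(9.81×1.365) = 0.716, which is less than 1, so the flow is subcritical.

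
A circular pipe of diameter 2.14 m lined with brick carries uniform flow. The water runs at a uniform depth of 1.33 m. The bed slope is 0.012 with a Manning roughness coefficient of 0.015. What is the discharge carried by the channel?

For a circular section of diameter D = 2.14 m at depth y = 1.33 m, the central angle is θ = 2 arccos(1 − 2y/D) = 3.632 rad. Then A = (D²/8)(θ − sin θ) = 2.349 m² and P = Dθ/2 = 3.887 m.
Hydraulic radius R = A/P = 2.349/3.887 = 0.6044 m.
Manning's equation: Q = (1/n) A R^(2/3) S^(1/2) = (1/0.015) × 2.349 × 0.6044^(2/3) × 0.012^(1/2) = 12.3 m³/s.

Q = 12.3 m³/s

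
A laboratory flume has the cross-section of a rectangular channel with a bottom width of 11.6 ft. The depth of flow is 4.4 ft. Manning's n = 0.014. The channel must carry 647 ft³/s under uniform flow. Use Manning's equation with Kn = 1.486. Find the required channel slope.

Flow area A = b·y = 11.6 × 4.4 = 51.04 ft². Wetted perimeter P = b + 2y = 11.6 + 2×4.4 = 20.4 ft.
Hydraulic radius R = A/P = 51.04/20.4 = 2.502 ft.
From Manning's equation, S = [nQ / (1.486 A R^(2/3))]² = [0.014 × 647 / (1.486 × 51.04 × 2.502^(2/3))]² = 0.0042.

S = 0.0042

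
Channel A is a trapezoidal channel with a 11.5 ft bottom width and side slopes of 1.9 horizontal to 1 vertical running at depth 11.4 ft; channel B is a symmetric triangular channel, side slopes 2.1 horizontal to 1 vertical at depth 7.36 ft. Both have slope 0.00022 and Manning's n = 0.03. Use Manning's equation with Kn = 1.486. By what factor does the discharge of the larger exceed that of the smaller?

Channel A: With bottom width b = 11.5 ft and side slope z = 1.9: A = (b + zy)y = (11.5 + 1.9×11.4)×11.4 = 378 ft²; P = b + 2y√(1+z²) = 11.5 + 2×11.4×2.147 = 60.45 ft. Hydraulic radius R = A/P = 378/60.45 = 6.253 ft. Q_A = (1.486/0.03)·378·6.253^(2/3)·√0.00022 = 942.7 ft³/s.
Channel B: For a triangular section with side slope z = 2.1: A = zy² = 2.1×7.36² = 113.8 ft²; P = 2y√(1+z²) = 2×7.36×2.326 = 34.24 ft. Hydraulic radius R = A/P = 113.8/34.24 = 3.323 ft. Q_B = (1.486/0.03)·113.8·3.323^(2/3)·√0.00022 = 186.1 ft³/s.
The larger discharge is 942.7 ft³/s and the smaller is 186.1 ft³/s; the ratio is 5.07.

5.07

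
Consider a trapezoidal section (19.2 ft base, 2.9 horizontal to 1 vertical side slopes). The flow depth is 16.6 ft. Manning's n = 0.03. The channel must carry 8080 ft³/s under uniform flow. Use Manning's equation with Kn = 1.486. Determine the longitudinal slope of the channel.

S = 0.0011

With bottom width b = 19.2 ft and side slope z = 2.9: A = (b + zy)y = (19.2 + 2.9×16.6)×16.6 = 1118 ft²; P = b + 2y√(1+z²) = 19.2 + 2×16.6×3.068 = 121 ft.
Hydraulic radius R = A/P = 1118/121 = 9.235 ft.
From Manning's equation, S = [nQ / (1.486 A R^(2/3))]² = [0.03 × 8080 / (1.486 × 1118 × 9.235^(2/3))]² = 0.0011.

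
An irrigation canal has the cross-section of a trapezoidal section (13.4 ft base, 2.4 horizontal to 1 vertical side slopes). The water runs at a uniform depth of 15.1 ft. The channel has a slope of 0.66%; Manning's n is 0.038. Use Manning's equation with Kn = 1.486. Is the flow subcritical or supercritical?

With bottom width b = 13.4 ft and side slope z = 2.4: A = (b + zy)y = (13.4 + 2.4×15.1)×15.1 = 749.6 ft²; P = b + 2y√(1+z²) = 13.4 + 2×15.1×2.6 = 91.92 ft.
Hydraulic radius R = A/P = 749.6/91.92 = 8.155 ft.
V = (1.486/n) R^(2/3) √S = (1.486/0.038) × 8.155^(2/3) × √0.0066 = 12.87 ft/s. Hydraulic depth D_h = A/T = 749.6/85.88 = 8.728 ft.
Froude number Fr = V/√(g·D_h) = 12.87/√(32.2×8.728) = 0.768, which is less than 1, so the flow is subcritical.

subcritical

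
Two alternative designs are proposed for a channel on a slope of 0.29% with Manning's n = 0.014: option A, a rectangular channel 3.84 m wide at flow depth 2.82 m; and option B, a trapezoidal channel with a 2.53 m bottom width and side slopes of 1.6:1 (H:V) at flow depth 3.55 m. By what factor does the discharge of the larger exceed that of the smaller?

Channel A: Flow area A = b·y = 3.84 × 2.82 = 10.83 m². Wetted perimeter P = b + 2y = 3.84 + 2×2.82 = 9.48 m. Hydraulic radius R = A/P = 10.83/9.48 = 1.142 m. Q_A = (1/0.014)·10.83·1.142^(2/3)·√0.0029 = 45.52 m³/s.
Channel B: With bottom width b = 2.53 m and side slope z = 1.6: A = (b + zy)y = (2.53 + 1.6×3.55)×3.55 = 29.15 m²; P = b + 2y√(1+z²) = 2.53 + 2×3.55×1.887 = 15.93 m. Hydraulic radius R = A/P = 29.15/15.93 = 1.83 m. Q_B = (1/0.014)·29.15·1.83^(2/3)·√0.0029 = 167.7 m³/s.
The larger discharge is 167.7 m³/s and the smaller is 45.52 m³/s; the ratio is 3.69.

3.69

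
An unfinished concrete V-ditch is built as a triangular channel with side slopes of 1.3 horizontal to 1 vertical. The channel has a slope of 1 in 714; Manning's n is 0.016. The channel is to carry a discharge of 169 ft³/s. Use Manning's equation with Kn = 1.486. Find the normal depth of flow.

Manning's equation rearranged: A R^(2/3) = nQ / (1.486·√S) = 0.016 × 169 / (1.486 × √0.001401) = 48.62.
Try y = 3.79 ft: A R^(2/3) = 24.49 — too small.
Try y = 5.36 ft: A R^(2/3) = 61.72 — too large.
Try y = 4.9 ft: A R^(2/3) = 48.58 — close enough.

y_n = 4.9 ft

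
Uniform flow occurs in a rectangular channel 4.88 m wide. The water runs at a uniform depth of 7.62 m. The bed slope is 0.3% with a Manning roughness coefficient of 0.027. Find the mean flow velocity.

V = 3.06 m/s

Flow area A = b·y = 4.88 × 7.62 = 37.19 m². Wetted perimeter P = b + 2y = 4.88 + 2×7.62 = 20.12 m.
Hydraulic radius R = A/P = 37.19/20.12 = 1.848 m.
From Manning's equation, V = (1/n) R^(2/3) S^(1/2) = (1/0.027) × 1.848^(2/3) × 0.003^(1/2) = 3.06 m/s.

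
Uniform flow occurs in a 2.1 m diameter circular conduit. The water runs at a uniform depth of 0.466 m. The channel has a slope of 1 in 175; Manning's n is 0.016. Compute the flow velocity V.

V = 2.01 m/s

For a circular section of diameter D = 2.1 m at depth y = 0.466 m, the central angle is θ = 2 arccos(1 − 2y/D) = 1.962 rad. Then A = (D²/8)(θ − sin θ) = 0.572 m² and P = Dθ/2 = 2.06 m.
Hydraulic radius R = A/P = 0.572/2.06 = 0.2776 m.
From Manning's equation, V = (1/n) R^(2/3) S^(1/2) = (1/0.016) × 0.2776^(2/3) × 0.005714^(1/2) = 2.01 m/s.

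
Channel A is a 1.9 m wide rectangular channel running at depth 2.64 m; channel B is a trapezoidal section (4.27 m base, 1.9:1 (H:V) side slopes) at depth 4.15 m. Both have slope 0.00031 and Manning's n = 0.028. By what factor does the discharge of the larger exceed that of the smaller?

Channel A: Flow area A = b·y = 1.9 × 2.64 = 5.016 m². Wetted perimeter P = b + 2y = 1.9 + 2×2.64 = 7.18 m. Hydraulic radius R = A/P = 5.016/7.18 = 0.6986 m. Q_A = (1/0.028)·5.016·0.6986^(2/3)·√0.00031 = 2.483 m³/s.
Channel B: With bottom width b = 4.27 m and side slope z = 1.9: A = (b + zy)y = (4.27 + 1.9×4.15)×4.15 = 50.44 m²; P = b + 2y√(1+z²) = 4.27 + 2×4.15×2.147 = 22.09 m. Hydraulic radius R = A/P = 50.44/22.09 = 2.283 m. Q_B = (1/0.028)·50.44·2.283^(2/3)·√0.00031 = 55 m³/s.
The larger discharge is 55 m³/s and the smaller is 2.483 m³/s; the ratio is 22.1.

22.1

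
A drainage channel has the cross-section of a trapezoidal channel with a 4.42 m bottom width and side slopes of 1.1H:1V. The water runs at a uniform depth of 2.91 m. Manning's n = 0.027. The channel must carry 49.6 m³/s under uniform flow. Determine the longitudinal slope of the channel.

With bottom width b = 4.42 m and side slope z = 1.1: A = (b + zy)y = (4.42 + 1.1×2.91)×2.91 = 22.18 m²; P = b + 2y√(1+z²) = 4.42 + 2×2.91×1.487 = 13.07 m.
Hydraulic radius R = A/P = 22.18/13.07 = 1.697 m.
From Manning's equation, S = [nQ / (1 A R^(2/3))]² = [0.027 × 49.6 / (1 × 22.18 × 1.697^(2/3))]² = 0.0018.

S = 0.0018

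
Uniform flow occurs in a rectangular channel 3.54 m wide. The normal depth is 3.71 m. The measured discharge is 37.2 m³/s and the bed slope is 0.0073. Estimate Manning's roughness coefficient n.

Flow area A = b·y = 3.54 × 3.71 = 13.13 m². Wetted perimeter P = b + 2y = 3.54 + 2×3.71 = 10.96 m.
Hydraulic radius R = A/P = 13.13/10.96 = 1.198 m.
Rearranging Manning's equation: n = (1/Q) A R^(2/3) S^(1/2) = (1/37.2) × 13.13 × 1.198^(2/3) × √0.0073 = 0.034.

n = 0.034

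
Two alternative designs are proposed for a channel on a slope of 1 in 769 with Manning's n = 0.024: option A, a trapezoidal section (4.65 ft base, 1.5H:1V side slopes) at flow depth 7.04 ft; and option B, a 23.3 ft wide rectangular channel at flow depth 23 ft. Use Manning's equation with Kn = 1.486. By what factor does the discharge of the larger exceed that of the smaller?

8.39

Channel A: With bottom width b = 4.65 ft and side slope z = 1.5: A = (b + zy)y = (4.65 + 1.5×7.04)×7.04 = 107.1 ft²; P = b + 2y√(1+z²) = 4.65 + 2×7.04×1.803 = 30.03 ft. Hydraulic radius R = A/P = 107.1/30.03 = 3.565 ft. Q_A = (1.486/0.024)·107.1·3.565^(2/3)·√0.0013 = 558 ft³/s.
Channel B: Flow area A = b·y = 23.3 × 23 = 535.9 ft². Wetted perimeter P = b + 2y = 23.3 + 2×23 = 69.3 ft. Hydraulic radius R = A/P = 535.9/69.3 = 7.733 ft. Q_B = (1.486/0.024)·535.9·7.733^(2/3)·√0.0013 = 4679 ft³/s.
The larger discharge is 4679 ft³/s and the smaller is 558 ft³/s; the ratio is 8.39.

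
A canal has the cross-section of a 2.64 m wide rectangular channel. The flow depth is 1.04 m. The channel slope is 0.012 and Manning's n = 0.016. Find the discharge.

Flow area A = b·y = 2.64 × 1.04 = 2.746 m². Wetted perimeter P = b + 2y = 2.64 + 2×1.04 = 4.72 m.
Hydraulic radius R = A/P = 2.746/4.72 = 0.5817 m.
Manning's equation: Q = (1/n) A R^(2/3) S^(1/2) = (1/0.016) × 2.746 × 0.5817^(2/3) × 0.012^(1/2) = 13.1 m³/s.

Q = 13.1 m³/s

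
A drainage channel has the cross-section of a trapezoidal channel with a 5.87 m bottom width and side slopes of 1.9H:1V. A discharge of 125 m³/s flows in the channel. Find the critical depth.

At critical depth, Q² T / (g A³) = 1, i.e. A³/T = Q²/g = 125²/9.81 = 1593.
Trying y = 2.05 m: A³/T = 587.3 — too small.
Trying y = 3.08 m: A³/T = 2678 — too large.
Trying y = 2.69 m: A³/T = 1602 — close enough.

y_c = 2.69 m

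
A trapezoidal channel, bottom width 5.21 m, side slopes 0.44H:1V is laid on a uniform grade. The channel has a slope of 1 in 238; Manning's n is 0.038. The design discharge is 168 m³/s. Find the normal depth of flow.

Manning's equation rearranged: A R^(2/3) = nQ / (1·√S) = 0.038 × 168 / (√0.004202) = 98.49.
At y = 7.06 m: A R^(2/3) = 117.9 — over.
At y = 4.94 m: A R^(2/3) = 63.17 — short.
At y = 6.38 m: A R^(2/3) = 98.47 — ≈ 98.49.

y_n = 6.38 m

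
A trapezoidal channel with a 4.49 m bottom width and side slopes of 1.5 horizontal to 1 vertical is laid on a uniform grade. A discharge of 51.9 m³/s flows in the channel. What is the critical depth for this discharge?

y_c = 1.92 m

At critical depth, Q² T / (g A³) = 1, i.e. A³/T = Q²/g = 51.9²/9.81 = 274.6.
Trying y = 2.24 m: A³/T = 485 — high.
Trying y = 1.92 m: A³/T = 276.4 — ≈ 274.6.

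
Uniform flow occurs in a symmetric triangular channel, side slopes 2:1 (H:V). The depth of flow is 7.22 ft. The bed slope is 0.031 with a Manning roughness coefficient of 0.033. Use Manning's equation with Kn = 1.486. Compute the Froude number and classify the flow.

For a triangular section with side slope z = 2: A = zy² = 2×7.22² = 104.3 ft²; P = 2y√(1+z²) = 2×7.22×2.236 = 32.29 ft.
Hydraulic radius R = A/P = 104.3/32.29 = 3.229 ft.
V = (1.486/n) R^(2/3) √S = (1.486/0.033) × 3.229^(2/3) × √0.031 = 17.32 ft/s. Hydraulic depth D_h = A/T = 104.3/28.88 = 3.61 ft.
Froude number Fr = V/√(g·D_h) = 17.32/√(32.2×3.61) = 1.61, which is greater than 1, so the flow is supercritical.

supercritical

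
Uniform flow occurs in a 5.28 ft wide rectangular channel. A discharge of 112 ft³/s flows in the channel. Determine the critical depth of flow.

For a rectangular channel, critical depth y_c = (q²/g)^(1/3) where q = Q/b = 112/5.28 = 21.21 ft²/s.
So y_c = (21.21²/32.2)^(1/3) = 2.41 ft.

y_c = 2.41 ft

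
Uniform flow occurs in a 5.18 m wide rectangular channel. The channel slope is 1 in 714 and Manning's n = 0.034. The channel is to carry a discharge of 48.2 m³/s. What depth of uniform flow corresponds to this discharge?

y_n = 5.74 m

Manning's equation rearranged: A R^(2/3) = nQ / (1·√S) = 0.034 × 48.2 / (√0.001401) = 43.79.
Trying y = 6.37 m: A R^(2/3) = 49.57 — over.
Trying y = 4.5 m: A R^(2/3) = 32.47 — short.
Trying y = 5.74 m: A R^(2/3) = 43.75 — close enough.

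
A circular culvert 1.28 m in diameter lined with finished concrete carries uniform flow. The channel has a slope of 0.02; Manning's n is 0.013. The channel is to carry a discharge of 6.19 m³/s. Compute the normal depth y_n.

y_n = 0.991 m

Manning's equation rearranged: A R^(2/3) = nQ / (1·√S) = 0.013 × 6.19 / (√0.02) = 0.569.
Try y = 0.862 m: A R^(2/3) = 0.4785 — short.
Try y = 1.19 m: A R^(2/3) = 0.6473 — over.
Try y = 0.991 m: A R^(2/3) = 0.5689 — ≈ 0.569.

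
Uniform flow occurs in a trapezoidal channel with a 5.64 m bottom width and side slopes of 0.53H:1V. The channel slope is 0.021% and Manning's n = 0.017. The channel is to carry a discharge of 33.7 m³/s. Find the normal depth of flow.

Manning's equation rearranged: A R^(2/3) = nQ / (1·√S) = 0.017 × 33.7 / (√0.00021) = 39.53.
At y = 2.86 m: A R^(2/3) = 29.03 — low.
At y = 4.08 m: A R^(2/3) = 52.87 — high.
At y = 3.44 m: A R^(2/3) = 39.55 — ≈ 39.53.

y_n = 3.44 m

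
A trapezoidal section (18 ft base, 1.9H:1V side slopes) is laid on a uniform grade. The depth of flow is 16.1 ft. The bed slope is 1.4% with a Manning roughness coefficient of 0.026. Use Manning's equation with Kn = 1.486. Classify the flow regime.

With bottom width b = 18 ft and side slope z = 1.9: A = (b + zy)y = (18 + 1.9×16.1)×16.1 = 782.3 ft²; P = b + 2y√(1+z²) = 18 + 2×16.1×2.147 = 87.14 ft.
Hydraulic radius R = A/P = 782.3/87.14 = 8.978 ft.
V = (1.486/n) R^(2/3) √S = (1.486/0.026) × 8.978^(2/3) × √0.014 = 29.21 ft/s. Hydraulic depth D_h = A/T = 782.3/79.18 = 9.88 ft.
Froude number Fr = V/√(g·D_h) = 29.21/√(32.2×9.88) = 1.64, which is greater than 1, so the flow is supercritical.

supercritical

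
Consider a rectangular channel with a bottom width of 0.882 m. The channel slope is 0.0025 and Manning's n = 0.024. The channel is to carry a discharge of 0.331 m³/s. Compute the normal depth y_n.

y_n = 0.48 m

Manning's equation rearranged: A R^(2/3) = nQ / (1·√S) = 0.024 × 0.331 / (√0.0025) = 0.1589.
Trying y = 0.384 m: A R^(2/3) = 0.1179 — low.
Trying y = 0.562 m: A R^(2/3) = 0.1952 — high.
Trying y = 0.48 m: A R^(2/3) = 0.1589 — close enough.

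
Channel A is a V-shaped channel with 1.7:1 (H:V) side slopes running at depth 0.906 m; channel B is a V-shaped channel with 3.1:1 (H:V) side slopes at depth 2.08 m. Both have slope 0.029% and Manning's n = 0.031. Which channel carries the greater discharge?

Channel A: For a triangular section with side slope z = 1.7: A = zy² = 1.7×0.906² = 1.395 m²; P = 2y√(1+z²) = 2×0.906×1.972 = 3.574 m. Hydraulic radius R = A/P = 1.395/3.574 = 0.3905 m. Q_A = (1/0.031)·1.395·0.3905^(2/3)·√0.00029 = 0.4095 m³/s.
Channel B: For a triangular section with side slope z = 3.1: A = zy² = 3.1×2.08² = 13.41 m²; P = 2y√(1+z²) = 2×2.08×3.257 = 13.55 m. Hydraulic radius R = A/P = 13.41/13.55 = 0.9898 m. Q_B = (1/0.031)·13.41·0.9898^(2/3)·√0.00029 = 7.317 m³/s.
Q_A = 0.4095 m³/s vs Q_B = 7.317 m³/s, so channel B carries more.

channel B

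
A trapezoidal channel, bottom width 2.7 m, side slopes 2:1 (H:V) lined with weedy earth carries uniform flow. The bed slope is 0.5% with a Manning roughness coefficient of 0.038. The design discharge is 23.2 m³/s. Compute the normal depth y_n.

Manning's equation rearranged: A R^(2/3) = nQ / (1·√S) = 0.038 × 23.2 / (√0.005) = 12.47.
Trying y = 1.34 m: A R^(2/3) = 6.364 — low.
Trying y = 2.06 m: A R^(2/3) = 15.68 — high.
Trying y = 1.85 m: A R^(2/3) = 12.46 — matches.

y_n = 1.85 m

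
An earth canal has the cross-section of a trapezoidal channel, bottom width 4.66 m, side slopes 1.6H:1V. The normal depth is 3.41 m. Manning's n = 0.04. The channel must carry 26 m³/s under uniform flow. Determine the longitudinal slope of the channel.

S = 0.000369

With bottom width b = 4.66 m and side slope z = 1.6: A = (b + zy)y = (4.66 + 1.6×3.41)×3.41 = 34.5 m²; P = b + 2y√(1+z²) = 4.66 + 2×3.41×1.887 = 17.53 m.
Hydraulic radius R = A/P = 34.5/17.53 = 1.968 m.
From Manning's equation, S = [nQ / (1 A R^(2/3))]² = [0.04 × 26 / (1 × 34.5 × 1.968^(2/3))]² = 0.000369.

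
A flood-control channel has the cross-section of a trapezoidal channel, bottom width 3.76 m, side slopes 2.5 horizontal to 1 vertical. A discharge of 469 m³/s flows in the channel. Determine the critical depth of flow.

At critical depth, Q² T / (g A³) = 1, i.e. A³/T = Q²/g = 469²/9.81 = 22420.
Try y = 5.76 m: A³/T = 35150 — high.
Try y = 4.22 m: A³/T = 8858 — low.
Try y = 5.21 m: A³/T = 22430 — matches.

y_c = 5.21 m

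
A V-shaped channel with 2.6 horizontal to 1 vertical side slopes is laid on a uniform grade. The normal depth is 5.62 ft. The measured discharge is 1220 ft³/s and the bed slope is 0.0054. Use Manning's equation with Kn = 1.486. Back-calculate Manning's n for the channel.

For a triangular section with side slope z = 2.6: A = zy² = 2.6×5.62² = 82.12 ft²; P = 2y√(1+z²) = 2×5.62×2.786 = 31.31 ft.
Hydraulic radius R = A/P = 82.12/31.31 = 2.623 ft.
Rearranging Manning's equation: n = (1.486/Q) A R^(2/3) S^(1/2) = (1.486/1220) × 82.12 × 2.623^(2/3) × √0.0054 = 0.014.

n = 0.014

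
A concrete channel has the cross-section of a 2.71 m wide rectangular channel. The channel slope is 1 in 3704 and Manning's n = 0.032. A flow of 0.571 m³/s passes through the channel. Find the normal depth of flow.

y_n = 0.691 m

Manning's equation rearranged: A R^(2/3) = nQ / (1·√S) = 0.032 × 0.571 / (√0.00027) = 1.112.
Trying y = 0.535 m: A R^(2/3) = 0.7654 — short.
Trying y = 0.691 m: A R^(2/3) = 1.112 — ≈ 1.112.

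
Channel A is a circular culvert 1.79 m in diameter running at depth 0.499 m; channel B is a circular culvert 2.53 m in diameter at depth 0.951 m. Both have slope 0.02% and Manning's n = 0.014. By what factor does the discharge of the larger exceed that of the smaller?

Channel A: For a circular section of diameter D = 1.79 m at depth y = 0.499 m, the central angle is θ = 2 arccos(1 − 2y/D) = 2.225 rad. Then A = (D²/8)(θ − sin θ) = 0.5733 m² and P = Dθ/2 = 1.991 m. Hydraulic radius R = A/P = 0.5733/1.991 = 0.2879 m. Q_A = (1/0.014)·0.5733·0.2879^(2/3)·√0.0002 = 0.2525 m³/s.
Channel B: For a circular section of diameter D = 2.53 m at depth y = 0.951 m, the central angle is θ = 2 arccos(1 − 2y/D) = 2.64 rad. Then A = (D²/8)(θ − sin θ) = 1.727 m² and P = Dθ/2 = 3.339 m. Hydraulic radius R = A/P = 1.727/3.339 = 0.5173 m. Q_B = (1/0.014)·1.727·0.5173^(2/3)·√0.0002 = 1.124 m³/s.
The larger discharge is 1.124 m³/s and the smaller is 0.2525 m³/s; the ratio is 4.45.

4.45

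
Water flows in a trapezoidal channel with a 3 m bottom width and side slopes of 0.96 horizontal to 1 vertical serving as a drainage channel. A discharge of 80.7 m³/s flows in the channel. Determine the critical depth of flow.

y_c = 3.05 m

At critical depth, Q² T / (g A³) = 1, i.e. A³/T = Q²/g = 80.7²/9.81 = 663.9.
Try y = 3.84 m: A³/T = 1632 — high.
Try y = 2.17 m: A³/T = 187.3 — low.
Try y = 3.05 m: A³/T = 667.4 — matches.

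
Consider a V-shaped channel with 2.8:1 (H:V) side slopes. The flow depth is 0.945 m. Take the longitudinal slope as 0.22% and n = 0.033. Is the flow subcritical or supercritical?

subcritical

For a triangular section with side slope z = 2.8: A = zy² = 2.8×0.945² = 2.5 m²; P = 2y√(1+z²) = 2×0.945×2.973 = 5.619 m.
Hydraulic radius R = A/P = 2.5/5.619 = 0.445 m.
V = (1/n) R^(2/3) √S = (1/0.033) × 0.445^(2/3) × √0.0022 = 0.8284 m/s. Hydraulic depth D_h = A/T = 2.5/5.292 = 0.4725 m.
Froude number Fr = V/√(g·D_h) = 0.8284/√(9.81×0.4725) = 0.385, which is less than 1, so the flow is subcritical.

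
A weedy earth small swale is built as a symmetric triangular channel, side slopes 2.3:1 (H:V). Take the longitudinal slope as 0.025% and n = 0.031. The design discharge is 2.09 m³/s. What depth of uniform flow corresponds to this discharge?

Manning's equation rearranged: A R^(2/3) = nQ / (1·√S) = 0.031 × 2.09 / (√0.00025) = 4.098.
Trying y = 1.8 m: A R^(2/3) = 6.557 — high.
Trying y = 1.09 m: A R^(2/3) = 1.721 — low.
Trying y = 1.51 m: A R^(2/3) = 4.104 — close enough.

y_n = 1.51 m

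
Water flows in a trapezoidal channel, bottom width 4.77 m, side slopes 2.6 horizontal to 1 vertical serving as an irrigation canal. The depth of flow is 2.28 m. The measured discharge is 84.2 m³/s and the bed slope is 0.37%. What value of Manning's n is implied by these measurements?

n = 0.022

With bottom width b = 4.77 m and side slope z = 2.6: A = (b + zy)y = (4.77 + 2.6×2.28)×2.28 = 24.39 m²; P = b + 2y√(1+z²) = 4.77 + 2×2.28×2.786 = 17.47 m.
Hydraulic radius R = A/P = 24.39/17.47 = 1.396 m.
Rearranging Manning's equation: n = (1/Q) A R^(2/3) S^(1/2) = (1/84.2) × 24.39 × 1.396^(2/3) × √0.0037 = 0.022.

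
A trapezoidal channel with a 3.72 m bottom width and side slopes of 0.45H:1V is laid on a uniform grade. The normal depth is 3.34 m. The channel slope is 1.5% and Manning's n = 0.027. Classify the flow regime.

supercritical

With bottom width b = 3.72 m and side slope z = 0.45: A = (b + zy)y = (3.72 + 0.45×3.34)×3.34 = 17.44 m²; P = b + 2y√(1+z²) = 3.72 + 2×3.34×1.097 = 11.05 m.
Hydraulic radius R = A/P = 17.44/11.05 = 1.579 m.
V = (1/n) R^(2/3) √S = (1/0.027) × 1.579^(2/3) × √0.015 = 6.152 m/s. Hydraulic depth D_h = A/T = 17.44/6.726 = 2.594 m.
Froude number Fr = V/√(g·D_h) = 6.152/√(9.81×2.594) = 1.22, which is greater than 1, so the flow is supercritical.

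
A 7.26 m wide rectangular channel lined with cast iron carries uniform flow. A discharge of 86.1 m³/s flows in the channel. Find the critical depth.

For a rectangular channel, critical depth y_c = (q²/g)^(1/3) where q = Q/b = 86.1/7.26 = 11.86 m²/s.
So y_c = (11.86²/9.81)^(1/3) = 2.43 m.

y_c = 2.43 m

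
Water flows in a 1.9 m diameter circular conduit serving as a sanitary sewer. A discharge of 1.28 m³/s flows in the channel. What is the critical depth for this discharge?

y_c = 0.537 m

At critical depth, Q² T / (g A³) = 1, i.e. A³/T = Q²/g = 1.28²/9.81 = 0.167.
Try y = 0.661 m: A³/T = 0.3728 — too large.
Try y = 0.414 m: A³/T = 0.06053 — too small.
Try y = 0.537 m: A³/T = 0.1668 — close enough.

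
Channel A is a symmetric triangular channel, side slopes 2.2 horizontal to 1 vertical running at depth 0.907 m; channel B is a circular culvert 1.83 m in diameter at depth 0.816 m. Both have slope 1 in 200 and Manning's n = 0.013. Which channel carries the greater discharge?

channel A

Channel A: For a triangular section with side slope z = 2.2: A = zy² = 2.2×0.907² = 1.81 m²; P = 2y√(1+z²) = 2×0.907×2.417 = 4.384 m. Hydraulic radius R = A/P = 1.81/4.384 = 0.4129 m. Q_A = (1/0.013)·1.81·0.4129^(2/3)·√0.005 = 5.458 m³/s.
Channel B: For a circular section of diameter D = 1.83 m at depth y = 0.816 m, the central angle is θ = 2 arccos(1 − 2y/D) = 2.925 rad. Then A = (D²/8)(θ − sin θ) = 1.134 m² and P = Dθ/2 = 2.676 m. Hydraulic radius R = A/P = 1.134/2.676 = 0.4238 m. Q_B = (1/0.013)·1.134·0.4238^(2/3)·√0.005 = 3.481 m³/s.
Q_A = 5.458 m³/s vs Q_B = 3.481 m³/s, so channel A carries more.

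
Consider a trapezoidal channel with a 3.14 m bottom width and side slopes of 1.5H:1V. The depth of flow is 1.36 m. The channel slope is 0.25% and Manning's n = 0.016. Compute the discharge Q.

With bottom width b = 3.14 m and side slope z = 1.5: A = (b + zy)y = (3.14 + 1.5×1.36)×1.36 = 7.045 m²; P = b + 2y√(1+z²) = 3.14 + 2×1.36×1.803 = 8.044 m.
Hydraulic radius R = A/P = 7.045/8.044 = 0.8758 m.
Manning's equation: Q = (1/n) A R^(2/3) S^(1/2) = (1/0.016) × 7.045 × 0.8758^(2/3) × 0.0025^(1/2) = 20.2 m³/s.

Q = 20.2 m³/s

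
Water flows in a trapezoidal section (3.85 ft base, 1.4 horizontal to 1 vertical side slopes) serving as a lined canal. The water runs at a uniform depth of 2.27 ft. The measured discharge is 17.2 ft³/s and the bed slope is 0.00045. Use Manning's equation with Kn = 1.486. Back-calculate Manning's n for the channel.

With bottom width b = 3.85 ft and side slope z = 1.4: A = (b + zy)y = (3.85 + 1.4×2.27)×2.27 = 15.95 ft²; P = b + 2y√(1+z²) = 3.85 + 2×2.27×1.72 = 11.66 ft.
Hydraulic radius R = A/P = 15.95/11.66 = 1.368 ft.
Rearranging Manning's equation: n = (1.486/Q) A R^(2/3) S^(1/2) = (1.486/17.2) × 15.95 × 1.368^(2/3) × √0.00045 = 0.036.

n = 0.036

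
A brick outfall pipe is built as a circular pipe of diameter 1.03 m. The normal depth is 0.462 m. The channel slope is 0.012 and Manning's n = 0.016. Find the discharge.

For a circular section of diameter D = 1.03 m at depth y = 0.462 m, the central angle is θ = 2 arccos(1 − 2y/D) = 2.935 rad. Then A = (D²/8)(θ − sin θ) = 0.3621 m² and P = Dθ/2 = 1.512 m.
Hydraulic radius R = A/P = 0.3621/1.512 = 0.2395 m.
Manning's equation: Q = (1/n) A R^(2/3) S^(1/2) = (1/0.016) × 0.3621 × 0.2395^(2/3) × 0.012^(1/2) = 0.956 m³/s.

Q = 0.956 m³/s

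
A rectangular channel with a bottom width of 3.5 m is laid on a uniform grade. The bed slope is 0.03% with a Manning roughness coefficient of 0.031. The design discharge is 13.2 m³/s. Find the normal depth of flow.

y_n = 5.58 m

Manning's equation rearranged: A R^(2/3) = nQ / (1·√S) = 0.031 × 13.2 / (√0.0003) = 23.63.
Try y = 6.32 m: A R^(2/3) = 27.29 — too large.
Try y = 4.55 m: A R^(2/3) = 18.62 — too small.
Try y = 5.58 m: A R^(2/3) = 23.65 — matches.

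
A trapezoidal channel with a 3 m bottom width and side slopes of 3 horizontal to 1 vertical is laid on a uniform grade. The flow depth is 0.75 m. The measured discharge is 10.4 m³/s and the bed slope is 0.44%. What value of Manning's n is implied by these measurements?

n = 0.016

With bottom width b = 3 m and side slope z = 3: A = (b + zy)y = (3 + 3×0.75)×0.75 = 3.938 m²; P = b + 2y√(1+z²) = 3 + 2×0.75×3.162 = 7.743 m.
Hydraulic radius R = A/P = 3.938/7.743 = 0.5085 m.
Rearranging Manning's equation: n = (1/Q) A R^(2/3) S^(1/2) = (1/10.4) × 3.938 × 0.5085^(2/3) × √0.0044 = 0.016.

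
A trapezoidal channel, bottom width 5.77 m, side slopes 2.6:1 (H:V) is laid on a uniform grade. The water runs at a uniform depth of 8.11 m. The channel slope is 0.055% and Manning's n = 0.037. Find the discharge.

With bottom width b = 5.77 m and side slope z = 2.6: A = (b + zy)y = (5.77 + 2.6×8.11)×8.11 = 217.8 m²; P = b + 2y√(1+z²) = 5.77 + 2×8.11×2.786 = 50.95 m.
Hydraulic radius R = A/P = 217.8/50.95 = 4.275 m.
Manning's equation: Q = (1/n) A R^(2/3) S^(1/2) = (1/0.037) × 217.8 × 4.275^(2/3) × 0.00055^(1/2) = 364 m³/s.

Q = 364 m³/s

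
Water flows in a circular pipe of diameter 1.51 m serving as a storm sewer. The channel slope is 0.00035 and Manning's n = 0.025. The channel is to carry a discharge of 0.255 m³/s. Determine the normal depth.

y_n = 0.63 m

Manning's equation rearranged: A R^(2/3) = nQ / (1·√S) = 0.025 × 0.255 / (√0.00035) = 0.3408.
Try y = 0.681 m: A R^(2/3) = 0.3911 — too large.
Try y = 0.63 m: A R^(2/3) = 0.3403 — matches.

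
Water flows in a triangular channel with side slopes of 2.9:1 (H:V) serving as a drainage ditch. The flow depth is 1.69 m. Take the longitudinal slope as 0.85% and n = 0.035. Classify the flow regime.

For a triangular section with side slope z = 2.9: A = zy² = 2.9×1.69² = 8.283 m²; P = 2y√(1+z²) = 2×1.69×3.068 = 10.37 m.
Hydraulic radius R = A/P = 8.283/10.37 = 0.7988 m.
V = (1/n) R^(2/3) √S = (1/0.035) × 0.7988^(2/3) × √0.0085 = 2.268 m/s. Hydraulic depth D_h = A/T = 8.283/9.802 = 0.845 m.
Froude number Fr = V/√(g·D_h) = 2.268/√(9.81×0.845) = 0.788, which is less than 1, so the flow is subcritical.

subcritical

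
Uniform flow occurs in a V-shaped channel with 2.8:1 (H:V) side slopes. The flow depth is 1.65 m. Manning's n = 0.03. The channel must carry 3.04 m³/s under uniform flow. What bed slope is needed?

S = 0.0002

For a triangular section with side slope z = 2.8: A = zy² = 2.8×1.65² = 7.623 m²; P = 2y√(1+z²) = 2×1.65×2.973 = 9.812 m.
Hydraulic radius R = A/P = 7.623/9.812 = 0.7769 m.
From Manning's equation, S = [nQ / (1 A R^(2/3))]² = [0.03 × 3.04 / (1 × 7.623 × 0.7769^(2/3))]² = 0.0002.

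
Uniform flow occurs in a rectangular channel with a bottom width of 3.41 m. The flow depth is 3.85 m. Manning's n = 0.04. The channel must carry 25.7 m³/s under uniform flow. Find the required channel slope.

Flow area A = b·y = 3.41 × 3.85 = 13.13 m². Wetted perimeter P = b + 2y = 3.41 + 2×3.85 = 11.11 m.
Hydraulic radius R = A/P = 13.13/11.11 = 1.182 m.
From Manning's equation, S = [nQ / (1 A R^(2/3))]² = [0.04 × 25.7 / (1 × 13.13 × 1.182^(2/3))]² = 0.00491.

S = 0.00491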